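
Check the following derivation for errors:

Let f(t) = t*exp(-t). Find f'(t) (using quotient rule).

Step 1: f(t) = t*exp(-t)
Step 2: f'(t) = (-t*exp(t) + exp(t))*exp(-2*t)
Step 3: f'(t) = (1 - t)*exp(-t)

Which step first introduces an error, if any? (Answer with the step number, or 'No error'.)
No error

All steps in this derivation are correct.
The final answer f'(t) = (1 - t)*exp(-t) is valid.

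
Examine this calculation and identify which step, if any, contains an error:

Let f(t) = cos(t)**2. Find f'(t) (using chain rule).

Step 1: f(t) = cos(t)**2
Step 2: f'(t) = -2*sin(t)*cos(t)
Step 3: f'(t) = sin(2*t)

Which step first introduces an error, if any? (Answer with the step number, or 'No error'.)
Step 3

Step 3 is incorrect due to a sign flip.
The step shows: sin(2*t)
The correct value should be: -sin(2*t)

Explanation: The sign of the whole expression was flipped: the term -sin(2*t) was incorrectly written as sin(2*t)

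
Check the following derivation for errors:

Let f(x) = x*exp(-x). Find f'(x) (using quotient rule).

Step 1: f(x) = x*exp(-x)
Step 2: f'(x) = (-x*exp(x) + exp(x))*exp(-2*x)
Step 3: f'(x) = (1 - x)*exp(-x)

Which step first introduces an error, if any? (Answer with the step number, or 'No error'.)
No error

All steps in this derivation are correct.
The final answer f'(x) = (1 - x)*exp(-x) is valid.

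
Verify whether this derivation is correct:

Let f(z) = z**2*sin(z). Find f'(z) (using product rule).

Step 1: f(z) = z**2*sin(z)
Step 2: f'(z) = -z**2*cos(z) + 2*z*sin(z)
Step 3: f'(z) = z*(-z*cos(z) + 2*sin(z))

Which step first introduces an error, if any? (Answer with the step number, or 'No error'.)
Step 2

Step 2 is incorrect due to a sign flip.
The step shows: -z**2*cos(z) + 2*z*sin(z)
The correct value should be: z**2*cos(z) + 2*z*sin(z)

Explanation: The sign of one term was flipped: the term z**2*cos(z) was incorrectly written as -z**2*cos(z)
The later steps are derived from this incorrect expression, so the error originates in Step 2.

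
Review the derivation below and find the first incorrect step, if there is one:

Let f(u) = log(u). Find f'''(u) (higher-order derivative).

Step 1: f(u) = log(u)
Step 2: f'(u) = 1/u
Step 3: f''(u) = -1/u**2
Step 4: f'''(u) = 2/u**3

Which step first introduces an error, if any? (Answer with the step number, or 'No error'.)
No error

All steps in this derivation are correct.
The final answer f'''(u) = 2/u**3 is valid.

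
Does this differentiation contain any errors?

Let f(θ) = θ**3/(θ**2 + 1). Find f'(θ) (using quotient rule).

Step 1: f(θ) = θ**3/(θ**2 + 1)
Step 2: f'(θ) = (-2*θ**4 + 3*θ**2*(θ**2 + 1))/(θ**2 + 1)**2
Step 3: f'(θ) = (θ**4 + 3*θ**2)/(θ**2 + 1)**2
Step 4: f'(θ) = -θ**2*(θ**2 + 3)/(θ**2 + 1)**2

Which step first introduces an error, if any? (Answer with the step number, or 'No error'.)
Step 4

Step 4 is incorrect due to a sign flip.
The step shows: -θ**2*(θ**2 + 3)/(θ**2 + 1)**2
The correct value should be: θ**2*(θ**2 + 3)/(θ**2 + 1)**2

Explanation: The sign of the whole expression was flipped: the term θ**2*(θ**2 + 3)/(θ**2 + 1)**2 was incorrectly written as -θ**2*(θ**2 + 3)/(θ**2 + 1)**2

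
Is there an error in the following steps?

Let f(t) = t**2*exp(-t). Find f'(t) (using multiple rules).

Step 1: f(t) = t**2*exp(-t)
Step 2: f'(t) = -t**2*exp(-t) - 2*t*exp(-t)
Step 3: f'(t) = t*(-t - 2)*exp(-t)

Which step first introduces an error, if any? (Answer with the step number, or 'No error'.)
Step 2

Step 2 is incorrect due to a sign flip.
The step shows: -t**2*exp(-t) - 2*t*exp(-t)
The correct value should be: -t**2*exp(-t) + 2*t*exp(-t)

Explanation: The sign of one term was flipped: the term 2*t*exp(-t) was incorrectly written as -2*t*exp(-t)
The later steps are derived from this incorrect expression, so the error originates in Step 2.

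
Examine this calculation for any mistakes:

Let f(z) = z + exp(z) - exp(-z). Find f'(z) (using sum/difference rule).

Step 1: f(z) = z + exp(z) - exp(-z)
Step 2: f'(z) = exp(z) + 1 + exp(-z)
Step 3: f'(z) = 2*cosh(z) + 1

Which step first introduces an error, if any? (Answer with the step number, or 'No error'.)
No error

All steps in this derivation are correct.
The final answer f'(z) = 2*cosh(z) + 1 is valid.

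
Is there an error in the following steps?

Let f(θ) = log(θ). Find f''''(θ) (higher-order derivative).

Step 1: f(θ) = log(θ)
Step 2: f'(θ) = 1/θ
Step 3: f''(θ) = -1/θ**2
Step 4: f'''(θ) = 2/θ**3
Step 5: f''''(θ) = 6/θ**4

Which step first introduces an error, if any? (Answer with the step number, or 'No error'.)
Step 5

Step 5 is incorrect due to a sign flip.
The step shows: 6/θ**4
The correct value should be: -6/θ**4

Explanation: The sign of the whole expression was flipped: the term -6/θ**4 was incorrectly written as 6/θ**4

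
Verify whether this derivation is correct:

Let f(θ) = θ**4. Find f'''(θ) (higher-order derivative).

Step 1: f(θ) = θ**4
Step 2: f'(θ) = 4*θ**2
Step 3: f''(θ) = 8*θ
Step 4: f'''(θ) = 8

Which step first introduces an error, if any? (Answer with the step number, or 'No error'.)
Step 2

Step 2 is incorrect due to a wrong exponent.
The step shows: 4*θ**2
The correct value should be: 4*θ**3

Explanation: The exponent 3 on θ was incorrectly written as 2: the term 4*θ**3 was incorrectly written as 4*θ**2
The later steps are derived from this incorrect expression, so the error originates in Step 2.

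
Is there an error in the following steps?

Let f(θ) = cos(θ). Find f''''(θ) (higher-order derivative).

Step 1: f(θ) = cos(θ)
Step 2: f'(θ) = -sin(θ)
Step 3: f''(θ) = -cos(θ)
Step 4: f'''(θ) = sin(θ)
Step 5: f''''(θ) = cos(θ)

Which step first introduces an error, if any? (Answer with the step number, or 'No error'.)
No error

All steps in this derivation are correct.
The final answer f''''(θ) = cos(θ) is valid.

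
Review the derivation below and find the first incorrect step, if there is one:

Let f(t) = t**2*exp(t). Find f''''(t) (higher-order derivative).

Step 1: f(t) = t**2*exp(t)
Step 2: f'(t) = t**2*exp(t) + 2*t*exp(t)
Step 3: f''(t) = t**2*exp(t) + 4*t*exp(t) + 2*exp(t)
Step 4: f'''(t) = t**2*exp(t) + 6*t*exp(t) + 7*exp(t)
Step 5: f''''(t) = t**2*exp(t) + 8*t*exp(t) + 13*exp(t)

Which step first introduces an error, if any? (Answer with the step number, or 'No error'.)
Step 4

Step 4 is incorrect due to a wrong coefficient.
The step shows: t**2*exp(t) + 6*t*exp(t) + 7*exp(t)
The correct value should be: t**2*exp(t) + 6*t*exp(t) + 6*exp(t)

Explanation: The coefficient 6 was incorrectly written as 7: the term 6*exp(t) was incorrectly written as 7*exp(t)
The later steps are derived from this incorrect expression, so the error originates in Step 4.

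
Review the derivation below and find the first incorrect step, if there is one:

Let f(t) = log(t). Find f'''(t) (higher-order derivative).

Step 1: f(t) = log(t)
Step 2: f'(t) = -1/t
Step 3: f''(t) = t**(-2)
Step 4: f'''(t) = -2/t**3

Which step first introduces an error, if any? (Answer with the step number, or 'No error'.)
Step 2

Step 2 is incorrect due to a sign flip.
The step shows: -1/t
The correct value should be: 1/t

Explanation: The sign of the whole expression was flipped: the term 1/t was incorrectly written as -1/t
The later steps are derived from this incorrect expression, so the error originates in Step 2.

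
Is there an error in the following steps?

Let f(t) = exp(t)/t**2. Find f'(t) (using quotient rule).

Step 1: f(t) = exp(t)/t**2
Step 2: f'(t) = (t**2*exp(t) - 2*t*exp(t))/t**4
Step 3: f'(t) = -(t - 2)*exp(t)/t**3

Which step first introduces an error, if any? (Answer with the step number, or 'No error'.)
Step 3

Step 3 is incorrect due to a sign flip.
The step shows: -(t - 2)*exp(t)/t**3
The correct value should be: (t - 2)*exp(t)/t**3

Explanation: The sign of the whole expression was flipped: the term (t - 2)*exp(t)/t**3 was incorrectly written as -(t - 2)*exp(t)/t**3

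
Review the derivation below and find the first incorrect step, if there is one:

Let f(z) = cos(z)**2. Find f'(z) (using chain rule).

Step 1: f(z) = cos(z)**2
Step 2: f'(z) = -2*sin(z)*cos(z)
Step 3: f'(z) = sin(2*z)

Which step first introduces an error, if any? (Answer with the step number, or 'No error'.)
Step 3

Step 3 is incorrect due to a sign flip.
The step shows: sin(2*z)
The correct value should be: -sin(2*z)

Explanation: The sign of the whole expression was flipped: the term -sin(2*z) was incorrectly written as sin(2*z)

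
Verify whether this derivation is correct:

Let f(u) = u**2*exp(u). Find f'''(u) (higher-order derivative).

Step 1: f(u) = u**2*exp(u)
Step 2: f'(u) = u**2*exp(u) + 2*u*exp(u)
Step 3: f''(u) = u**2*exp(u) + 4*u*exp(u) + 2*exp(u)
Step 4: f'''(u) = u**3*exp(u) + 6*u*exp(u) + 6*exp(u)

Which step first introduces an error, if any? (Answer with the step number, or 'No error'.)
Step 4

Step 4 is incorrect due to a wrong exponent.
The step shows: u**3*exp(u) + 6*u*exp(u) + 6*exp(u)
The correct value should be: u**2*exp(u) + 6*u*exp(u) + 6*exp(u)

Explanation: The exponent 2 on u was incorrectly written as 3: the term u**2*exp(u) was incorrectly written as u**3*exp(u)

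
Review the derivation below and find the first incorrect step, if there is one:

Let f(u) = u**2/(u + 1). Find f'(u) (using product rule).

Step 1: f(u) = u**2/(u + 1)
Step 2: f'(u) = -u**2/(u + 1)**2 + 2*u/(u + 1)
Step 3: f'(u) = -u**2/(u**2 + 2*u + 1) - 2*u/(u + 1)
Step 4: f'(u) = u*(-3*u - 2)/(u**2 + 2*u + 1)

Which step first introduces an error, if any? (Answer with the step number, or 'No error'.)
Step 3

Step 3 is incorrect due to a sign flip.
The step shows: -u**2/(u**2 + 2*u + 1) - 2*u/(u + 1)
The correct value should be: -u**2/(u**2 + 2*u + 1) + 2*u/(u + 1)

Explanation: The sign of one term was flipped: the term 2*u/(u + 1) was incorrectly written as -2*u/(u + 1)
The later steps are derived from this incorrect expression, so the error originates in Step 3.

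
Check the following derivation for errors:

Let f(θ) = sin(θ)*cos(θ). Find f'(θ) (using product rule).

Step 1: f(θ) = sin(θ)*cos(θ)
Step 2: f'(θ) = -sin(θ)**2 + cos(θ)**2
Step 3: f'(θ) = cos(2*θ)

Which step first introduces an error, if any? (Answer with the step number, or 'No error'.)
No error

All steps in this derivation are correct.
The final answer f'(θ) = cos(2*θ) is valid.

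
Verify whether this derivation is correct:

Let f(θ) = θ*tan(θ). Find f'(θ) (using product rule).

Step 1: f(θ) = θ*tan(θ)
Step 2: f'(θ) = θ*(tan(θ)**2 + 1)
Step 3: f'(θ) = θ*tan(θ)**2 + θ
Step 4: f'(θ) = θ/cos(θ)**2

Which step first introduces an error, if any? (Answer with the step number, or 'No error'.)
Step 2

Step 2 is incorrect due to a dropped term.
The step shows: θ*(tan(θ)**2 + 1)
The correct value should be: θ*(tan(θ)**2 + 1) + tan(θ)

Explanation: A term was dropped: the term tan(θ) was incorrectly omitted
The later steps are derived from this incorrect expression, so the error originates in Step 2.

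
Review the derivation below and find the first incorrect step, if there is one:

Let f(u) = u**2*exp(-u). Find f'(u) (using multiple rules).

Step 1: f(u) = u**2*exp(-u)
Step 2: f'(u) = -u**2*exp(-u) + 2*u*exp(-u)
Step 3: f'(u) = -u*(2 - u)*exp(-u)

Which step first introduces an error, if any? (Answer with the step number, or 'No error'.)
Step 3

Step 3 is incorrect due to a sign flip.
The step shows: -u*(2 - u)*exp(-u)
The correct value should be: u*(2 - u)*exp(-u)

Explanation: The sign of the whole expression was flipped: the term u*(2 - u)*exp(-u) was incorrectly written as -u*(2 - u)*exp(-u)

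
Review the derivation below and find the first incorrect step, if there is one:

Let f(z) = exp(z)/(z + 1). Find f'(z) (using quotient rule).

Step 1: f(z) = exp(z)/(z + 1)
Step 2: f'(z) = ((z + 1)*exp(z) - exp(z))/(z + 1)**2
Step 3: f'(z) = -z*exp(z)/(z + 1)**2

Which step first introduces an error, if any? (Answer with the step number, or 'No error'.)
Step 3

Step 3 is incorrect due to a sign flip.
The step shows: -z*exp(z)/(z + 1)**2
The correct value should be: z*exp(z)/(z + 1)**2

Explanation: The sign of the whole expression was flipped: the term z*exp(z)/(z + 1)**2 was incorrectly written as -z*exp(z)/(z + 1)**2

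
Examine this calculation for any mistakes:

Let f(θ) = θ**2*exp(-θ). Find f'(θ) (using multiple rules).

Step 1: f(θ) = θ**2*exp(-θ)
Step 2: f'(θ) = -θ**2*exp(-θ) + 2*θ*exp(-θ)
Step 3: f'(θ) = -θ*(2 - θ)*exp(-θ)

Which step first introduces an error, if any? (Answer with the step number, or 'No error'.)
Step 3

Step 3 is incorrect due to a sign flip.
The step shows: -θ*(2 - θ)*exp(-θ)
The correct value should be: θ*(2 - θ)*exp(-θ)

Explanation: The sign of the whole expression was flipped: the term θ*(2 - θ)*exp(-θ) was incorrectly written as -θ*(2 - θ)*exp(-θ)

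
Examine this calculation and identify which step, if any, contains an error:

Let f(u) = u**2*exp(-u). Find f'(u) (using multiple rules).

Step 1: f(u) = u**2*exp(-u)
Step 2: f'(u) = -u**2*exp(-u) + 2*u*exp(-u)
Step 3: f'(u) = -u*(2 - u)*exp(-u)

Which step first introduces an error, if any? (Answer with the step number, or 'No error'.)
Step 3

Step 3 is incorrect due to a sign flip.
The step shows: -u*(2 - u)*exp(-u)
The correct value should be: u*(2 - u)*exp(-u)

Explanation: The sign of the whole expression was flipped: the term u*(2 - u)*exp(-u) was incorrectly written as -u*(2 - u)*exp(-u)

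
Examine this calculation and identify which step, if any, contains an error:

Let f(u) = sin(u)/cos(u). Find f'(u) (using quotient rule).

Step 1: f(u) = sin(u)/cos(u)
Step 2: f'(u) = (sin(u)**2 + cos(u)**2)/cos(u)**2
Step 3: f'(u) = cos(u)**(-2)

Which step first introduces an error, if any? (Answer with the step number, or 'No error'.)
No error

All steps in this derivation are correct.
The final answer f'(u) = cos(u)**(-2) is valid.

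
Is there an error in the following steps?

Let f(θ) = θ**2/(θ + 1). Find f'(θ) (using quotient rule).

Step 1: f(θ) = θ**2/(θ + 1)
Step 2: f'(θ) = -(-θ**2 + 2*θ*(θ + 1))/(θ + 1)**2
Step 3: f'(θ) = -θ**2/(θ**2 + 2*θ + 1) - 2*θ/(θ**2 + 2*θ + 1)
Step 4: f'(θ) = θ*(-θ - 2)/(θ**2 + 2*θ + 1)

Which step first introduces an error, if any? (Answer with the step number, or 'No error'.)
Step 2

Step 2 is incorrect due to a sign flip.
The step shows: -(-θ**2 + 2*θ*(θ + 1))/(θ + 1)**2
The correct value should be: (-θ**2 + 2*θ*(θ + 1))/(θ + 1)**2

Explanation: The sign of the whole expression was flipped: the term (-θ**2 + 2*θ*(θ + 1))/(θ + 1)**2 was incorrectly written as -(-θ**2 + 2*θ*(θ + 1))/(θ + 1)**2
The later steps are derived from this incorrect expression, so the error originates in Step 2.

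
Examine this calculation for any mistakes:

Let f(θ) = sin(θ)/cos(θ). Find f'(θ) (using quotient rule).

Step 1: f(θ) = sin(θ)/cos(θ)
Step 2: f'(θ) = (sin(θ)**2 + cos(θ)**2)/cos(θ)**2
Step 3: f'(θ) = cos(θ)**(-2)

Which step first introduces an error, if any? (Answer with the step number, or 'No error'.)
No error

All steps in this derivation are correct.
The final answer f'(θ) = cos(θ)**(-2) is valid.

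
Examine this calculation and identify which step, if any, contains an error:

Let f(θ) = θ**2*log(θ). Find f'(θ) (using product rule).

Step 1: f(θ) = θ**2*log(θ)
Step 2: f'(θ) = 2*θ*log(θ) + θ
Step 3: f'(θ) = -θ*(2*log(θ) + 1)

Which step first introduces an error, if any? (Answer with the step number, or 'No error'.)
Step 3

Step 3 is incorrect due to a sign flip.
The step shows: -θ*(2*log(θ) + 1)
The correct value should be: θ*(2*log(θ) + 1)

Explanation: The sign of the whole expression was flipped: the term θ*(2*log(θ) + 1) was incorrectly written as -θ*(2*log(θ) + 1)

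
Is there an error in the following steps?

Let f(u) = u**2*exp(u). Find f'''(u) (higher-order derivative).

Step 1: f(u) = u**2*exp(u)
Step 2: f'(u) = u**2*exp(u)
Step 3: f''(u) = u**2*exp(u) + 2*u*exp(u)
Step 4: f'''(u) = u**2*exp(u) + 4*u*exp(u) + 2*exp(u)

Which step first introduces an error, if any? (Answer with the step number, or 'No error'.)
Step 2

Step 2 is incorrect due to a dropped term.
The step shows: u**2*exp(u)
The correct value should be: u**2*exp(u) + 2*u*exp(u)

Explanation: A term was dropped: the term 2*u*exp(u) was incorrectly omitted
The later steps are derived from this incorrect expression, so the error originates in Step 2.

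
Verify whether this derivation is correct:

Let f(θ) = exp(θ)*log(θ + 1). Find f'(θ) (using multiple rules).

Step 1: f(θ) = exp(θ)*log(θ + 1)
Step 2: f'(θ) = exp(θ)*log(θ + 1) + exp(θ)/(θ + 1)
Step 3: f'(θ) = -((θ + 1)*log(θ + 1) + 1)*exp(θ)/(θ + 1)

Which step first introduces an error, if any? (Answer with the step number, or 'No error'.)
Step 3

Step 3 is incorrect due to a sign flip.
The step shows: -((θ + 1)*log(θ + 1) + 1)*exp(θ)/(θ + 1)
The correct value should be: ((θ + 1)*log(θ + 1) + 1)*exp(θ)/(θ + 1)

Explanation: The sign of the whole expression was flipped: the term ((θ + 1)*log(θ + 1) + 1)*exp(θ)/(θ + 1) was incorrectly written as -((θ + 1)*log(θ + 1) + 1)*exp(θ)/(θ + 1)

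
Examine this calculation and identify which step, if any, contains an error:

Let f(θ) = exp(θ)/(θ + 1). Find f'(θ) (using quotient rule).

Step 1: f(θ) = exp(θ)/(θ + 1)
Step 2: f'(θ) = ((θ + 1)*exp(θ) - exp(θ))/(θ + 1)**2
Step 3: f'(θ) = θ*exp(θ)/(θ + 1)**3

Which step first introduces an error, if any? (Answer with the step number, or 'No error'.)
Step 3

Step 3 is incorrect due to a wrong exponent.
The step shows: θ*exp(θ)/(θ + 1)**3
The correct value should be: θ*exp(θ)/(θ + 1)**2

Explanation: The exponent -2 on θ + 1 was incorrectly written as -3: the term θ*exp(θ)/(θ + 1)**2 was incorrectly written as θ*exp(θ)/(θ + 1)**3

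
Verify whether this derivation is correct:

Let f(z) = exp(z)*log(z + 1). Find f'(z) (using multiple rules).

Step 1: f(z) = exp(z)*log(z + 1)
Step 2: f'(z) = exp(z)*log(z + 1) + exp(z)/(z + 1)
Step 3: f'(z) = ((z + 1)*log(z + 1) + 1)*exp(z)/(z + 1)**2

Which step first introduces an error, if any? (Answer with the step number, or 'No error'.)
Step 3

Step 3 is incorrect due to a wrong exponent.
The step shows: ((z + 1)*log(z + 1) + 1)*exp(z)/(z + 1)**2
The correct value should be: ((z + 1)*log(z + 1) + 1)*exp(z)/(z + 1)

Explanation: The exponent -1 on z + 1 was incorrectly written as -2: the term ((z + 1)*log(z + 1) + 1)*exp(z)/(z + 1) was incorrectly written as ((z + 1)*log(z + 1) + 1)*exp(z)/(z + 1)**2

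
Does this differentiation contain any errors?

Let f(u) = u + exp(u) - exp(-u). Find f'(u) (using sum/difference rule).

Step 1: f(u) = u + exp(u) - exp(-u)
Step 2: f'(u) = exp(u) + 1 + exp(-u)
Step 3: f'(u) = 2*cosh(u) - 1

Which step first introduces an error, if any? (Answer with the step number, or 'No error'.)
Step 3

Step 3 is incorrect due to a sign flip.
The step shows: 2*cosh(u) - 1
The correct value should be: 2*cosh(u) + 1

Explanation: The sign of one term was flipped: the term 1 was incorrectly written as -1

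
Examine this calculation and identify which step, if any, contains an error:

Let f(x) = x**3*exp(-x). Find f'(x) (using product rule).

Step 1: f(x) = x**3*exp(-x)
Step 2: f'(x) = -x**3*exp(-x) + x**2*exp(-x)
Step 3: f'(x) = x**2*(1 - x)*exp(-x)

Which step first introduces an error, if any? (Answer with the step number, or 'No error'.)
Step 2

Step 2 is incorrect due to a wrong coefficient.
The step shows: -x**3*exp(-x) + x**2*exp(-x)
The correct value should be: -x**3*exp(-x) + 3*x**2*exp(-x)

Explanation: The coefficient 3 was incorrectly written as 1: the term 3*x**2*exp(-x) was incorrectly written as x**2*exp(-x)
The later steps are derived from this incorrect expression, so the error originates in Step 2.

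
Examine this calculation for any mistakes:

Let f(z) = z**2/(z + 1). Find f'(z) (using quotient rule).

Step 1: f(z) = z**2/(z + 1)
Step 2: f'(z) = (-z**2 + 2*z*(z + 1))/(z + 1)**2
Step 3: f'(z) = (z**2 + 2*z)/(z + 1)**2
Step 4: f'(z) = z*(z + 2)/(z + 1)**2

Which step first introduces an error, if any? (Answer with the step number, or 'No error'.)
No error

All steps in this derivation are correct.
The final answer f'(z) = z*(z + 2)/(z + 1)**2 is valid.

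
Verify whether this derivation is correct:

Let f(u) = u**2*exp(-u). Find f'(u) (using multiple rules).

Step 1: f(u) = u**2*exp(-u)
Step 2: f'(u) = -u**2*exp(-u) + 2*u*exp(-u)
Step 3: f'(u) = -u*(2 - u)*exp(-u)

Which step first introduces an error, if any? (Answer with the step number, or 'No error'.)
Step 3

Step 3 is incorrect due to a sign flip.
The step shows: -u*(2 - u)*exp(-u)
The correct value should be: u*(2 - u)*exp(-u)

Explanation: The sign of the whole expression was flipped: the term u*(2 - u)*exp(-u) was incorrectly written as -u*(2 - u)*exp(-u)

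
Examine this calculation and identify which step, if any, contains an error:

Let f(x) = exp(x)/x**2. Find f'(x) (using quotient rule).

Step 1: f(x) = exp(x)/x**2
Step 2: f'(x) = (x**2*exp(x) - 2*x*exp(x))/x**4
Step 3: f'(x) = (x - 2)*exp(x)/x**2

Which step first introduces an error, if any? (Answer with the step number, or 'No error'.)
Step 3

Step 3 is incorrect due to a wrong exponent.
The step shows: (x - 2)*exp(x)/x**2
The correct value should be: (x - 2)*exp(x)/x**3

Explanation: The exponent -3 on x was incorrectly written as -2: the term (x - 2)*exp(x)/x**3 was incorrectly written as (x - 2)*exp(x)/x**2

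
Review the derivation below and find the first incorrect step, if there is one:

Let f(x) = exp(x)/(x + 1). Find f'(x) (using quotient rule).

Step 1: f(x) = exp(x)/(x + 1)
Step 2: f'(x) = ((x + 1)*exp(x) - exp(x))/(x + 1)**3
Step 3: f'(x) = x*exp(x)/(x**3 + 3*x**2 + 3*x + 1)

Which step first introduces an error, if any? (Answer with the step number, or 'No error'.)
Step 2

Step 2 is incorrect due to a wrong exponent.
The step shows: ((x + 1)*exp(x) - exp(x))/(x + 1)**3
The correct value should be: ((x + 1)*exp(x) - exp(x))/(x + 1)**2

Explanation: The exponent -2 on x + 1 was incorrectly written as -3: the term ((x + 1)*exp(x) - exp(x))/(x + 1)**2 was incorrectly written as ((x + 1)*exp(x) - exp(x))/(x + 1)**3
The later steps are derived from this incorrect expression, so the error originates in Step 2.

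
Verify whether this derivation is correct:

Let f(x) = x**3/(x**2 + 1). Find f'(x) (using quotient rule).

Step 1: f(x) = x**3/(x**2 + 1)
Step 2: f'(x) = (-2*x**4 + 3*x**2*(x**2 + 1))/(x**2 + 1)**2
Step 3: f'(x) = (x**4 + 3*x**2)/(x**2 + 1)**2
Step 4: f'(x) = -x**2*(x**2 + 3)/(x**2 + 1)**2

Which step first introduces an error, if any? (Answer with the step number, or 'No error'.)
Step 4

Step 4 is incorrect due to a sign flip.
The step shows: -x**2*(x**2 + 3)/(x**2 + 1)**2
The correct value should be: x**2*(x**2 + 3)/(x**2 + 1)**2

Explanation: The sign of the whole expression was flipped: the term x**2*(x**2 + 3)/(x**2 + 1)**2 was incorrectly written as -x**2*(x**2 + 3)/(x**2 + 1)**2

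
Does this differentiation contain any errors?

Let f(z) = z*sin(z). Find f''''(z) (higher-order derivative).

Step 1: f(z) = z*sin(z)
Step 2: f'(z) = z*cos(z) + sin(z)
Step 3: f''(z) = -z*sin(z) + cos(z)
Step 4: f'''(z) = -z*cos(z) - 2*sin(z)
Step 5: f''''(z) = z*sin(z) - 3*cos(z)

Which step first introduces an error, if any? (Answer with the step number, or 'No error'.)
Step 3

Step 3 is incorrect due to a wrong coefficient.
The step shows: -z*sin(z) + cos(z)
The correct value should be: -z*sin(z) + 2*cos(z)

Explanation: The coefficient 2 was incorrectly written as 1: the term 2*cos(z) was incorrectly written as cos(z)
The later steps are derived from this incorrect expression, so the error originates in Step 3.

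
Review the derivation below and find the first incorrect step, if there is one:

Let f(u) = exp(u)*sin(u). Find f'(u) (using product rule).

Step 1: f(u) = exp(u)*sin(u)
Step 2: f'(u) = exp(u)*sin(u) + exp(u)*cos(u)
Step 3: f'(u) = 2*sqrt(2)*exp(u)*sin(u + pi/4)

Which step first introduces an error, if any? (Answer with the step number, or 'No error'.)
Step 3

Step 3 is incorrect due to a wrong exponent.
The step shows: 2*sqrt(2)*exp(u)*sin(u + pi/4)
The correct value should be: sqrt(2)*exp(u)*sin(u + pi/4)

Explanation: The exponent 1/2 on 2 was incorrectly written as 3/2: the term sqrt(2)*exp(u)*sin(u + pi/4) was incorrectly written as 2*sqrt(2)*exp(u)*sin(u + pi/4)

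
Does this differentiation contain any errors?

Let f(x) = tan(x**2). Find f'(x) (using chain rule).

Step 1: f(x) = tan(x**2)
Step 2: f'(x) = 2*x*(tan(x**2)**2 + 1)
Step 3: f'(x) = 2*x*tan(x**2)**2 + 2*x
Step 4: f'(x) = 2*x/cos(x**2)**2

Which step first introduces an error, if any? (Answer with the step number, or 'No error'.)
No error

All steps in this derivation are correct.
The final answer f'(x) = 2*x/cos(x**2)**2 is valid.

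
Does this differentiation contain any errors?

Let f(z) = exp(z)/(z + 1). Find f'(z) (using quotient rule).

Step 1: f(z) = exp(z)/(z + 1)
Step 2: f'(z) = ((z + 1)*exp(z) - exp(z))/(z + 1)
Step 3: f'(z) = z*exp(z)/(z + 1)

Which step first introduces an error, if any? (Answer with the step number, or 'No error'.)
Step 2

Step 2 is incorrect due to a wrong exponent.
The step shows: ((z + 1)*exp(z) - exp(z))/(z + 1)
The correct value should be: ((z + 1)*exp(z) - exp(z))/(z + 1)**2

Explanation: The exponent -2 on z + 1 was incorrectly written as -1: the term ((z + 1)*exp(z) - exp(z))/(z + 1)**2 was incorrectly written as ((z + 1)*exp(z) - exp(z))/(z + 1)
The later steps are derived from this incorrect expression, so the error originates in Step 2.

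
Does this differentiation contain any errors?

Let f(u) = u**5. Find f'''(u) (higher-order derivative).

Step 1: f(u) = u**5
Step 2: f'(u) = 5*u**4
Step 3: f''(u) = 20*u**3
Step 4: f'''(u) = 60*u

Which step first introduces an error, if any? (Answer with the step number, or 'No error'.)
Step 4

Step 4 is incorrect due to a wrong exponent.
The step shows: 60*u
The correct value should be: 60*u**2

Explanation: The exponent 2 on u was incorrectly written as 1: the term 60*u**2 was incorrectly written as 60*u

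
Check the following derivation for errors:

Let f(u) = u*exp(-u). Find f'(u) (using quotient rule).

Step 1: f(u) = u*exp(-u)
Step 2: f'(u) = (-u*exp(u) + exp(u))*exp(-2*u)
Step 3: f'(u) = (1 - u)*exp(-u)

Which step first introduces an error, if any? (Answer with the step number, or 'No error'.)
No error

All steps in this derivation are correct.
The final answer f'(u) = (1 - u)*exp(-u) is valid.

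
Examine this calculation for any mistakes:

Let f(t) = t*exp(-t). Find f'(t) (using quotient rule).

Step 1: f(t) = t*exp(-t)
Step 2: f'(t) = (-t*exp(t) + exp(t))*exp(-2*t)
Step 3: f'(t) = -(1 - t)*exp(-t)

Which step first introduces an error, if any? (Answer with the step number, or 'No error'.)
Step 3

Step 3 is incorrect due to a sign flip.
The step shows: -(1 - t)*exp(-t)
The correct value should be: (1 - t)*exp(-t)

Explanation: The sign of the whole expression was flipped: the term (1 - t)*exp(-t) was incorrectly written as -(1 - t)*exp(-t)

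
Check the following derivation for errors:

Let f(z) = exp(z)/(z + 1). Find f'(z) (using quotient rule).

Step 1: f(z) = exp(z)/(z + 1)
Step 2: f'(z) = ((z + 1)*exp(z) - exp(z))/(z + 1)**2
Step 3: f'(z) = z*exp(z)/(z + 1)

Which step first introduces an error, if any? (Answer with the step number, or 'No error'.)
Step 3

Step 3 is incorrect due to a wrong exponent.
The step shows: z*exp(z)/(z + 1)
The correct value should be: z*exp(z)/(z + 1)**2

Explanation: The exponent -2 on z + 1 was incorrectly written as -1: the term z*exp(z)/(z + 1)**2 was incorrectly written as z*exp(z)/(z + 1)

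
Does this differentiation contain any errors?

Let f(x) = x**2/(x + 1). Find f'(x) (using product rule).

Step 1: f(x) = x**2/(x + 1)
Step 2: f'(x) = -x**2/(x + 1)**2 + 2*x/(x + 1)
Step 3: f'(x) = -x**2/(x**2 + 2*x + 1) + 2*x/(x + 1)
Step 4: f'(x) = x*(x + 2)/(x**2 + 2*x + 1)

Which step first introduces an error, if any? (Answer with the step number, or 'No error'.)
No error

All steps in this derivation are correct.
The final answer f'(x) = x*(x + 2)/(x**2 + 2*x + 1) is valid.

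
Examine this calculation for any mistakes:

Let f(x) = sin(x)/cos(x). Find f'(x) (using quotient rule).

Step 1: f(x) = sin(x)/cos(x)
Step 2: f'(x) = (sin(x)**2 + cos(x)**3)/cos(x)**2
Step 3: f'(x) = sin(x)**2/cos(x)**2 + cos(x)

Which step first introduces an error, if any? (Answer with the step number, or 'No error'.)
Step 2

Step 2 is incorrect due to a wrong exponent.
The step shows: (sin(x)**2 + cos(x)**3)/cos(x)**2
The correct value should be: (sin(x)**2 + cos(x)**2)/cos(x)**2

Explanation: The exponent 2 on cos(x) was incorrectly written as 3: the term (sin(x)**2 + cos(x)**2)/cos(x)**2 was incorrectly written as (sin(x)**2 + cos(x)**3)/cos(x)**2
The later steps are derived from this incorrect expression, so the error originates in Step 2.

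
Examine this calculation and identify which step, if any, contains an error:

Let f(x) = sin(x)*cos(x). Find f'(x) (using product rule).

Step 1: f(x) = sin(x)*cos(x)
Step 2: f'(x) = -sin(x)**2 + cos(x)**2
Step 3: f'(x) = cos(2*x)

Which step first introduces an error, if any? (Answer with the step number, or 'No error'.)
No error

All steps in this derivation are correct.
The final answer f'(x) = cos(2*x) is valid.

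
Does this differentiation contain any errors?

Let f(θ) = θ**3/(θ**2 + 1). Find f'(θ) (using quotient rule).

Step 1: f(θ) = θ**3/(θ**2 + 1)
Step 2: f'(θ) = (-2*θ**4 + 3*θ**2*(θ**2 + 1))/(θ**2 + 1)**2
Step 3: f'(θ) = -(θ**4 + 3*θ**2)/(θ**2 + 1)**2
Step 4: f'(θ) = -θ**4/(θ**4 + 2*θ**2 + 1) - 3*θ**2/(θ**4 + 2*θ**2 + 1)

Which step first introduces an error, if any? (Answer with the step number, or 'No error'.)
Step 3

Step 3 is incorrect due to a sign flip.
The step shows: -(θ**4 + 3*θ**2)/(θ**2 + 1)**2
The correct value should be: (θ**4 + 3*θ**2)/(θ**2 + 1)**2

Explanation: The sign of the whole expression was flipped: the term (θ**4 + 3*θ**2)/(θ**2 + 1)**2 was incorrectly written as -(θ**4 + 3*θ**2)/(θ**2 + 1)**2
The later steps are derived from this incorrect expression, so the error originates in Step 3.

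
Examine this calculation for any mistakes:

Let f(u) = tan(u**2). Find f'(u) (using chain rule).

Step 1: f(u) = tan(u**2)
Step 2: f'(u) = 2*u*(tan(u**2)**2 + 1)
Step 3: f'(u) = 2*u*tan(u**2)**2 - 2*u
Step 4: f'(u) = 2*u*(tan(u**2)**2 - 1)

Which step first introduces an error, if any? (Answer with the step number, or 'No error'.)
Step 3

Step 3 is incorrect due to a sign flip.
The step shows: 2*u*tan(u**2)**2 - 2*u
The correct value should be: 2*u*tan(u**2)**2 + 2*u

Explanation: The sign of one term was flipped: the term 2*u was incorrectly written as -2*u
The later steps are derived from this incorrect expression, so the error originates in Step 3.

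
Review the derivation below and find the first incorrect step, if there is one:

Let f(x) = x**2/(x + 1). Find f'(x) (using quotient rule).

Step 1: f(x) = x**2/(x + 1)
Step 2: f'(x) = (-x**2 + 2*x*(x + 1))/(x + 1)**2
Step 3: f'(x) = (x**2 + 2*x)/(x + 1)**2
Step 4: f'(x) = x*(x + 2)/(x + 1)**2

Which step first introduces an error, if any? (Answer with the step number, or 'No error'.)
No error

All steps in this derivation are correct.
The final answer f'(x) = x*(x + 2)/(x + 1)**2 is valid.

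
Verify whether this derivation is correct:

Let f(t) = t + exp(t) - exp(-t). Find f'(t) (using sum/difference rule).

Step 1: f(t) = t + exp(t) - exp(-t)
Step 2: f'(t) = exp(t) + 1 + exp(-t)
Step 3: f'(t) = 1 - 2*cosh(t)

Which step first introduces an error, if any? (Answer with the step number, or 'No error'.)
Step 3

Step 3 is incorrect due to a sign flip.
The step shows: 1 - 2*cosh(t)
The correct value should be: 2*cosh(t) + 1

Explanation: The sign of one term was flipped: the term 2*cosh(t) was incorrectly written as -2*cosh(t)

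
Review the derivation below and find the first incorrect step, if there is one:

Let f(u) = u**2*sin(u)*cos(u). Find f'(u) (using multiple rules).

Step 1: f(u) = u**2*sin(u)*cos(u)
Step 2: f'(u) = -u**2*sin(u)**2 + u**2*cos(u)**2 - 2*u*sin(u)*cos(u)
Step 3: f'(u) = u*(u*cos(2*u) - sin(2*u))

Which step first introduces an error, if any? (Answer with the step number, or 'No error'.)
Step 2

Step 2 is incorrect due to a sign flip.
The step shows: -u**2*sin(u)**2 + u**2*cos(u)**2 - 2*u*sin(u)*cos(u)
The correct value should be: -u**2*sin(u)**2 + u**2*cos(u)**2 + 2*u*sin(u)*cos(u)

Explanation: The sign of one term was flipped: the term 2*u*sin(u)*cos(u) was incorrectly written as -2*u*sin(u)*cos(u)
The later steps are derived from this incorrect expression, so the error originates in Step 2.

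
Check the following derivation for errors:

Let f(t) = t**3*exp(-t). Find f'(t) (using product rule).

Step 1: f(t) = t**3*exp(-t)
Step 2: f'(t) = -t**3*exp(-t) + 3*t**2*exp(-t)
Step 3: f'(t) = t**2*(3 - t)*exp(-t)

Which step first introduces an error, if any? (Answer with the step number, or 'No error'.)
No error

All steps in this derivation are correct.
The final answer f'(t) = t**2*(3 - t)*exp(-t) is valid.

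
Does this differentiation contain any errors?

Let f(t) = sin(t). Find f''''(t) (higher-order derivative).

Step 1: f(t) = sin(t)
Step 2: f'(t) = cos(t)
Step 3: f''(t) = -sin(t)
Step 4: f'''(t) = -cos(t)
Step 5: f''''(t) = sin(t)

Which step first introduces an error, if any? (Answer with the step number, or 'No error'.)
No error

All steps in this derivation are correct.
The final answer f''''(t) = sin(t) is valid.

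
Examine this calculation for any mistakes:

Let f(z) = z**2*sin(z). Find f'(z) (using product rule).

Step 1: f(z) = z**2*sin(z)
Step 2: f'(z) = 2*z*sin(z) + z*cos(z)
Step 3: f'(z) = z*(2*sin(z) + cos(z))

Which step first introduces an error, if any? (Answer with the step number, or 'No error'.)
Step 2

Step 2 is incorrect due to a wrong exponent.
The step shows: 2*z*sin(z) + z*cos(z)
The correct value should be: z**2*cos(z) + 2*z*sin(z)

Explanation: The exponent 2 on z was incorrectly written as 1: the term z**2*cos(z) was incorrectly written as z*cos(z)
The later steps are derived from this incorrect expression, so the error originates in Step 2.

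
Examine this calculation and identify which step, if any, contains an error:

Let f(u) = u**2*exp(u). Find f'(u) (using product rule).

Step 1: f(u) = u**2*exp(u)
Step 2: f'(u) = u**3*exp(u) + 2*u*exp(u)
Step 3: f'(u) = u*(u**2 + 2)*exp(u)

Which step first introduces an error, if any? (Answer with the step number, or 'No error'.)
Step 2

Step 2 is incorrect due to a wrong exponent.
The step shows: u**3*exp(u) + 2*u*exp(u)
The correct value should be: u**2*exp(u) + 2*u*exp(u)

Explanation: The exponent 2 on u was incorrectly written as 3: the term u**2*exp(u) was incorrectly written as u**3*exp(u)
The later steps are derived from this incorrect expression, so the error originates in Step 2.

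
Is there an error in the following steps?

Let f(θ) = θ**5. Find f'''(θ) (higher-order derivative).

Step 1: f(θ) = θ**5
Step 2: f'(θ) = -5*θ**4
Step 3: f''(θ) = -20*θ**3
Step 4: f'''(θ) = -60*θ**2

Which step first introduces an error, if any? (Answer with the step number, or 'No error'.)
Step 2

Step 2 is incorrect due to a sign flip.
The step shows: -5*θ**4
The correct value should be: 5*θ**4

Explanation: The sign of the whole expression was flipped: the term 5*θ**4 was incorrectly written as -5*θ**4
The later steps are derived from this incorrect expression, so the error originates in Step 2.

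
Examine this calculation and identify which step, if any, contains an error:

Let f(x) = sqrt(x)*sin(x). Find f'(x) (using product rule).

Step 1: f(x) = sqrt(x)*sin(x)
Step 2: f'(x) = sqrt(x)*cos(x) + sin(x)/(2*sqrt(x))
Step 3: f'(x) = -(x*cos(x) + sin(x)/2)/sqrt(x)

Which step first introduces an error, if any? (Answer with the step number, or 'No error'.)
Step 3

Step 3 is incorrect due to a sign flip.
The step shows: -(x*cos(x) + sin(x)/2)/sqrt(x)
The correct value should be: (x*cos(x) + sin(x)/2)/sqrt(x)

Explanation: The sign of the whole expression was flipped: the term (x*cos(x) + sin(x)/2)/sqrt(x) was incorrectly written as -(x*cos(x) + sin(x)/2)/sqrt(x)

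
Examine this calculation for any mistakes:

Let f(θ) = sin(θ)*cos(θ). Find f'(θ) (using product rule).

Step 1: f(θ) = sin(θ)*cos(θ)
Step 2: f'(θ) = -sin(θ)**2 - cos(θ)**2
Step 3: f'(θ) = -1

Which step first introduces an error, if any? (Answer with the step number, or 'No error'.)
Step 2

Step 2 is incorrect due to a sign flip.
The step shows: -sin(θ)**2 - cos(θ)**2
The correct value should be: -sin(θ)**2 + cos(θ)**2

Explanation: The sign of one term was flipped: the term cos(θ)**2 was incorrectly written as -cos(θ)**2
The later steps are derived from this incorrect expression, so the error originates in Step 2.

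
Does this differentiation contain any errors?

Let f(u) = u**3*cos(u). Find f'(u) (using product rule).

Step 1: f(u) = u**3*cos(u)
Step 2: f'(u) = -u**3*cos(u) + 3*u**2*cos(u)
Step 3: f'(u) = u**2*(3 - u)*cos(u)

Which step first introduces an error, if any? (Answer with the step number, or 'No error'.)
Step 2

Step 2 is incorrect due to a wrong trig function.
The step shows: -u**3*cos(u) + 3*u**2*cos(u)
The correct value should be: -u**3*sin(u) + 3*u**2*cos(u)

Explanation: sin(u) was incorrectly written as cos(u): the term -u**3*sin(u) was incorrectly written as -u**3*cos(u)
The later steps are derived from this incorrect expression, so the error originates in Step 2.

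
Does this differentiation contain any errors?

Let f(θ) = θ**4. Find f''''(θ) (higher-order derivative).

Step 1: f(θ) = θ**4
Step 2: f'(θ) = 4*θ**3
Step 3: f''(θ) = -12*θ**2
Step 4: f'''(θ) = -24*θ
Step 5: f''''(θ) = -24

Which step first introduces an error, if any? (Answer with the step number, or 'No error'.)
Step 3

Step 3 is incorrect due to a sign flip.
The step shows: -12*θ**2
The correct value should be: 12*θ**2

Explanation: The sign of the whole expression was flipped: the term 12*θ**2 was incorrectly written as -12*θ**2
The later steps are derived from this incorrect expression, so the error originates in Step 3.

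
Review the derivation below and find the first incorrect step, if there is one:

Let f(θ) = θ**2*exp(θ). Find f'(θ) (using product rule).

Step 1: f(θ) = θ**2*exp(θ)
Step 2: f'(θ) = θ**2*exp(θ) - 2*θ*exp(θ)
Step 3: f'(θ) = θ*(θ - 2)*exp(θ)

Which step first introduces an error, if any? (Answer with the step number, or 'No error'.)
Step 2

Step 2 is incorrect due to a sign flip.
The step shows: θ**2*exp(θ) - 2*θ*exp(θ)
The correct value should be: θ**2*exp(θ) + 2*θ*exp(θ)

Explanation: The sign of one term was flipped: the term 2*θ*exp(θ) was incorrectly written as -2*θ*exp(θ)
The later steps are derived from this incorrect expression, so the error originates in Step 2.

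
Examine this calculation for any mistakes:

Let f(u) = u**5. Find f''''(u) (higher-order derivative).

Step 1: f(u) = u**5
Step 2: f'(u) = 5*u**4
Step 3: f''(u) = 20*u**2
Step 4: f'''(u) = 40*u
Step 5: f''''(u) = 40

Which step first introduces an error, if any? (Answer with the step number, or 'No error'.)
Step 3

Step 3 is incorrect due to a wrong exponent.
The step shows: 20*u**2
The correct value should be: 20*u**3

Explanation: The exponent 3 on u was incorrectly written as 2: the term 20*u**3 was incorrectly written as 20*u**2
The later steps are derived from this incorrect expression, so the error originates in Step 3.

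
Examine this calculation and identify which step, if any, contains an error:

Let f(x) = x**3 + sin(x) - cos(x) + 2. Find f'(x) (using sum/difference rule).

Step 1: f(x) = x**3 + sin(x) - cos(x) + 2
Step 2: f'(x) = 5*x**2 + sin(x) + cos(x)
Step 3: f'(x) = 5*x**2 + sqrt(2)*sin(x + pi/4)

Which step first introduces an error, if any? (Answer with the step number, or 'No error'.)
Step 2

Step 2 is incorrect due to a wrong coefficient.
The step shows: 5*x**2 + sin(x) + cos(x)
The correct value should be: 3*x**2 + sin(x) + cos(x)

Explanation: The coefficient 3 was incorrectly written as 5: the term 3*x**2 was incorrectly written as 5*x**2
The later steps are derived from this incorrect expression, so the error originates in Step 2.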